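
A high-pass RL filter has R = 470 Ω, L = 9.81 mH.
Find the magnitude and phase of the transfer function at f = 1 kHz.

Step 1 — Angular frequency: ω = 2π·1000 = 6283 rad/s.
Step 2 — Transfer function: H(jω) = jωL/(R + jωL).
Step 3 — Numerator jωL = j·61.64; denominator R + jωL = 470 + j61.64.
Step 4 — H = 0.01691 + j0.1289.
Step 5 — Magnitude: |H| = 0.13 (-17.7 dB); phase: φ = 82.5°.

|H| = 0.13 (-17.7 dB), φ = 82.5°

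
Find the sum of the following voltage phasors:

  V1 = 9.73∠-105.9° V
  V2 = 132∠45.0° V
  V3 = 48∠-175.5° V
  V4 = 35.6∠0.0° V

Step 1 — Convert each phasor to rectangular form:
  V1 = 9.73·(cos(-105.9°) + j·sin(-105.9°)) = -2.666 - j9.358 V
  V2 = 132·(cos(45.0°) + j·sin(45.0°)) = 93.34 + j93.34 V
  V3 = 48·(cos(-175.5°) + j·sin(-175.5°)) = -47.85 - j3.766 V
  V4 = 35.6·(cos(0.0°) + j·sin(0.0°)) = 35.6 V
Step 2 — Sum components: V_total = 78.42 + j80.21 V.
Step 3 — Convert to polar: |V_total| = 112.2 V, ∠V_total = 45.6°.

V_total = 112.2∠45.6° V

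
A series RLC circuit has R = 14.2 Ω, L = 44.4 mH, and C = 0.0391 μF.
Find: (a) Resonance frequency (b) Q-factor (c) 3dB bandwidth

Step 1 — Resonance condition Im(Z)=0 gives ω₀ = 1/√(LC).
Step 2 — ω₀ = 1/√(0.0444·3.91e-08) = 2.4e+04 rad/s.
Step 3 — f₀ = ω₀/(2π) = 3820 Hz.
Step 4 — Series Q: Q = ω₀L/R = 2.4e+04·0.0444/14.2 = 75.04.
Step 5 — 3dB bandwidth: Δω = ω₀/Q = 319.8 rad/s; BW = Δω/(2π) = 50.9 Hz.

(a) f₀ = 3820 Hz  (b) Q = 75.04  (c) BW = 50.9 Hz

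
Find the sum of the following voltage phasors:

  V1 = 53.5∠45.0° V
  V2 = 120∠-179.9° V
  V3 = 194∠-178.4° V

Step 1 — Convert each phasor to rectangular form:
  V1 = 53.5·(cos(45.0°) + j·sin(45.0°)) = 37.83 + j37.83 V
  V2 = 120·(cos(-179.9°) + j·sin(-179.9°)) = -120 - j0.2094 V
  V3 = 194·(cos(-178.4°) + j·sin(-178.4°)) = -193.9 - j5.417 V
Step 2 — Sum components: V_total = -276.1 + j32.2 V.
Step 3 — Convert to polar: |V_total| = 278 V, ∠V_total = 173.3°.

V_total = 278∠173.3° V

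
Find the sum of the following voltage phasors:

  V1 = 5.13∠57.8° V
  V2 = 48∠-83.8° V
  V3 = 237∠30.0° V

Step 1 — Convert each phasor to rectangular form:
  V1 = 5.13·(cos(57.8°) + j·sin(57.8°)) = 2.734 + j4.341 V
  V2 = 48·(cos(-83.8°) + j·sin(-83.8°)) = 5.184 - j47.72 V
  V3 = 237·(cos(30.0°) + j·sin(30.0°)) = 205.2 + j118.5 V
Step 2 — Sum components: V_total = 213.2 + j75.12 V.
Step 3 — Convert to polar: |V_total| = 226 V, ∠V_total = 19.4°.

V_total = 226∠19.4° V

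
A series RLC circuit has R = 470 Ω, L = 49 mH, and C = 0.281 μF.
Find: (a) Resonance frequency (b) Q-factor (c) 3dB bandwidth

Step 1 — Resonance: ω₀ = 1/√(LC) = 1/√(0.049·2.81e-07) = 8522 rad/s.
Step 2 — f₀ = ω₀/(2π) = 1356 Hz.
Step 3 — Series Q: Q = ω₀L/R = 8522·0.049/470 = 0.8885.
Step 4 — Bandwidth: Δω = ω₀/Q = 9592 rad/s; BW = Δω/(2π) = 1527 Hz.

(a) f₀ = 1356 Hz  (b) Q = 0.8885  (c) BW = 1527 Hz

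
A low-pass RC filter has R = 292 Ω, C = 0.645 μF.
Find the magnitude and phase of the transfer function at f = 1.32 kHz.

Step 1 — Angular frequency: ω = 2π·1320 = 8294 rad/s.
Step 2 — Transfer function: H(jω) = 1/(1 + jωRC).
Step 3 — Denominator: 1 + jωRC = 1 + j·8294·292·6.45e-07 = 1 + j1.562.
Step 4 — H = 0.2907 - j0.4541.
Step 5 — Magnitude: |H| = 0.5392 (-5.4 dB); phase: φ = -57.4°.

|H| = 0.5392 (-5.4 dB), φ = -57.4°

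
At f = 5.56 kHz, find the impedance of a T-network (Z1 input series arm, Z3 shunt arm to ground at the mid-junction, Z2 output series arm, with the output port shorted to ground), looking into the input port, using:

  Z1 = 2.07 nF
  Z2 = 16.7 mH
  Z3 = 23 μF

Step 1 — Angular frequency: ω = 2π·f = 2π·5560 = 3.493e+04 rad/s.
Step 2 — Component impedances:
  Z1: Z = 1/(jωC) = -j/(ω·C) = 0 - j1.383e+04 Ω
  Z2: Z = jωL = j·3.493e+04·0.0167 = 0 + j583.4 Ω
  Z3: Z = 1/(jωC) = -j/(ω·C) = 0 - j1.245 Ω
Step 3 — With the output port shorted to ground, the output series arm Z2 runs from the junction to ground; the shunt arm Z3 also runs from the junction to ground. They appear in parallel: Z3 || Z2 = 0 - j1.247 Ω.
Step 4 — Series with input arm Z1: Z_in = Z1 + (Z3 || Z2) = 0 - j1.383e+04 Ω = 1.383e+04∠-90.0° Ω.

Z = 0 - j1.383e+04 Ω = 1.383e+04∠-90.0° Ω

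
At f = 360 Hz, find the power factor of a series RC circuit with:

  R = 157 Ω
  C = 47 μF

Step 1 — Angular frequency: ω = 2π·f = 2π·360 = 2262 rad/s.
Step 2 — Component impedances:
  R: Z = R = 157 Ω
  C: Z = 1/(jωC) = -j/(ω·C) = 0 - j9.406 Ω
Step 3 — Series combination: Z_total = R + C = 157 - j9.406 Ω = 157.3∠-3.4° Ω.
Step 4 — Power factor: PF = cos(φ) = Re(Z)/|Z| = 157/157.28 = 0.9982.
Step 5 — Type: Im(Z) = -9.406 ⇒ leading (phase φ = -3.4°).

PF = 0.9982 (leading, φ = -3.4°)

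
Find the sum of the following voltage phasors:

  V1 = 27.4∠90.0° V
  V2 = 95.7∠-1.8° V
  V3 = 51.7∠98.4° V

Step 1 — Convert each phasor to rectangular form:
  V1 = 27.4·(cos(90.0°) + j·sin(90.0°)) = 0 + j27.4 V
  V2 = 95.7·(cos(-1.8°) + j·sin(-1.8°)) = 95.65 - j3.006 V
  V3 = 51.7·(cos(98.4°) + j·sin(98.4°)) = -7.552 + j51.15 V
Step 2 — Sum components: V_total = 88.1 + j75.54 V.
Step 3 — Convert to polar: |V_total| = 116.1 V, ∠V_total = 40.6°.

V_total = 116.1∠40.6° V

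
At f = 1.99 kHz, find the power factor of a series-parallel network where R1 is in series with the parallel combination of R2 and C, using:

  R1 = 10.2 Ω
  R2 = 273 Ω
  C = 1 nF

Step 1 — Angular frequency: ω = 2π·f = 2π·1990 = 1.25e+04 rad/s.
Step 2 — Component impedances:
  R1: Z = R = 10.2 Ω
  R2: Z = R = 273 Ω
  C: Z = 1/(jωC) = -j/(ω·C) = 0 - j7.998e+04 Ω
Step 3 — Parallel branch: R2 || C = 1/(1/R2 + 1/C) = 273 - j0.9319 Ω.
Step 4 — Series with R1: Z_total = R1 + (R2 || C) = 283.2 - j0.9319 Ω = 283.2∠-0.2° Ω.
Step 5 — Power factor: PF = cos(φ) = Re(Z)/|Z| = 283.2/283.2 = 1.
Step 6 — Type: Im(Z) = -0.9319 ⇒ leading (phase φ = -0.2°).

PF = 1 (leading, φ = -0.2°)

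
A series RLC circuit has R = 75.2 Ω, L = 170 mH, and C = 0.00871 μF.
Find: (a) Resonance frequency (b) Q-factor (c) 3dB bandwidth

Step 1 — Resonance: ω₀ = 1/√(LC) = 1/√(0.17·8.71e-09) = 2.599e+04 rad/s.
Step 2 — f₀ = ω₀/(2π) = 4136 Hz.
Step 3 — Series Q: Q = ω₀L/R = 2.599e+04·0.17/75.2 = 58.75.
Step 4 — Bandwidth: Δω = ω₀/Q = 442.4 rad/s; BW = Δω/(2π) = 70.4 Hz.

(a) f₀ = 4136 Hz  (b) Q = 58.75  (c) BW = 70.4 Hz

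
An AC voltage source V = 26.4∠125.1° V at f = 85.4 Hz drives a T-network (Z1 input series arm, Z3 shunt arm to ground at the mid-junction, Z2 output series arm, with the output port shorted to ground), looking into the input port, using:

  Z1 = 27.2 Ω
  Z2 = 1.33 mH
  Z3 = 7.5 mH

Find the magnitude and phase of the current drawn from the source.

Step 1 — Angular frequency: ω = 2π·f = 2π·85.4 = 536.6 rad/s.
Step 2 — Component impedances:
  Z1: Z = R = 27.2 Ω
  Z2: Z = jωL = j·536.6·0.00133 = 0 + j0.7137 Ω
  Z3: Z = jωL = j·536.6·0.0075 = 0 + j4.024 Ω
Step 3 — With the output port shorted to ground, the output series arm Z2 runs from the junction to ground; the shunt arm Z3 also runs from the junction to ground. They appear in parallel: Z3 || Z2 = 0 + j0.6062 Ω.
Step 4 — Series with input arm Z1: Z_in = Z1 + (Z3 || Z2) = 27.2 + j0.6062 Ω = 27.21∠1.3° Ω.
Step 5 — Source phasor: V = 26.4∠125.1° V = -15.18 + j21.6 V.
Step 6 — Ohm's law: I = V / Z_total = (-15.18 + j21.6) / (27.2 + j0.6062) = -0.5401 + j0.8061 A.
Step 7 — Convert to polar: |I| = 0.9703 A, ∠I = 123.8°.

I = 0.9703∠123.8° A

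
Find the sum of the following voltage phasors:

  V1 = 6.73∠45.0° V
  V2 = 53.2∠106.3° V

Step 1 — Convert each phasor to rectangular form:
  V1 = 6.73·(cos(45.0°) + j·sin(45.0°)) = 4.759 + j4.759 V
  V2 = 53.2·(cos(106.3°) + j·sin(106.3°)) = -14.93 + j51.06 V
Step 2 — Sum components: V_total = -10.17 + j55.82 V.
Step 3 — Convert to polar: |V_total| = 56.74 V, ∠V_total = 100.3°.

V_total = 56.74∠100.3° V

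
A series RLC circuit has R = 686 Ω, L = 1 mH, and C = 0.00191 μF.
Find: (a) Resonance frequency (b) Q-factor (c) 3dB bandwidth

Step 1 — Resonance: ω₀ = 1/√(LC) = 1/√(0.001·1.91e-09) = 7.236e+05 rad/s.
Step 2 — f₀ = ω₀/(2π) = 1.152e+05 Hz.
Step 3 — Series Q: Q = ω₀L/R = 7.236e+05·0.001/686 = 1.055.
Step 4 — Bandwidth: Δω = ω₀/Q = 6.86e+05 rad/s; BW = Δω/(2π) = 1.092e+05 Hz.

(a) f₀ = 1.152e+05 Hz  (b) Q = 1.055  (c) BW = 1.092e+05 Hz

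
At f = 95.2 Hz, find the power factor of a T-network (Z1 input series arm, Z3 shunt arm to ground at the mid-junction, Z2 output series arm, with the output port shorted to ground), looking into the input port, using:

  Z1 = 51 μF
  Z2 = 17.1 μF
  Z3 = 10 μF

Step 1 — Angular frequency: ω = 2π·f = 2π·95.2 = 598.2 rad/s.
Step 2 — Component impedances:
  Z1: Z = 1/(jωC) = -j/(ω·C) = 0 - j32.78 Ω
  Z2: Z = 1/(jωC) = -j/(ω·C) = 0 - j97.77 Ω
  Z3: Z = 1/(jωC) = -j/(ω·C) = 0 - j167.2 Ω
Step 3 — With the output port shorted to ground, the output series arm Z2 runs from the junction to ground; the shunt arm Z3 also runs from the junction to ground. They appear in parallel: Z3 || Z2 = 0 - j61.69 Ω.
Step 4 — Series with input arm Z1: Z_in = Z1 + (Z3 || Z2) = 0 - j94.47 Ω = 94.47∠-90.0° Ω.
Step 5 — Power factor: PF = cos(φ) = Re(Z)/|Z| = 0/94.47 = 0.
Step 6 — Type: Im(Z) = -94.47 ⇒ leading (phase φ = -90.0°).

PF = 0 (leading, φ = -90.0°)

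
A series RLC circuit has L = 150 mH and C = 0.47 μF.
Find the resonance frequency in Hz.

Step 1 — Resonance condition Im(Z)=0 gives ω₀ = 1/√(LC).
Step 2 — ω₀ = 1/√(0.15·4.7e-07) = 3766 rad/s.
Step 3 — f₀ = ω₀/(2π) = 599.4 Hz.

f₀ = 599.4 Hz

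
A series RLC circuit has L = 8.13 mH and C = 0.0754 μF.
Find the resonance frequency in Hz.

Step 1 — Resonance condition Im(Z)=0 gives ω₀ = 1/√(LC).
Step 2 — ω₀ = 1/√(0.00813·7.54e-08) = 4.039e+04 rad/s.
Step 3 — f₀ = ω₀/(2π) = 6428 Hz.

f₀ = 6428 Hz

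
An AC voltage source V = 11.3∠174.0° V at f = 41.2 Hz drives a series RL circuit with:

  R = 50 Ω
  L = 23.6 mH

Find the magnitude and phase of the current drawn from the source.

Step 1 — Angular frequency: ω = 2π·f = 2π·41.2 = 258.9 rad/s.
Step 2 — Component impedances:
  R: Z = R = 50 Ω
  L: Z = jωL = j·258.9·0.0236 = 0 + j6.109 Ω
Step 3 — Series combination: Z_total = R + L = 50 + j6.109 Ω = 50.37∠7.0° Ω.
Step 4 — Source phasor: V = 11.3∠174.0° V = -11.24 + j1.181 V.
Step 5 — Ohm's law: I = V / Z_total = (-11.24 + j1.181) / (50 + j6.109) = -0.2186 + j0.05033 A.
Step 6 — Convert to polar: |I| = 0.2243 A, ∠I = 167.0°.

I = 0.2243∠167.0° A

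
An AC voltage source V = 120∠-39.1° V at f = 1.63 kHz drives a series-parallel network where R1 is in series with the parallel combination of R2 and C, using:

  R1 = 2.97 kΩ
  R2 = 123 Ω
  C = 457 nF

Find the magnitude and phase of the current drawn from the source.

Step 1 — Angular frequency: ω = 2π·f = 2π·1630 = 1.024e+04 rad/s.
Step 2 — Component impedances:
  R1: Z = R = 2970 Ω
  R2: Z = R = 123 Ω
  C: Z = 1/(jωC) = -j/(ω·C) = 0 - j213.7 Ω
Step 3 — Parallel branch: R2 || C = 1/(1/R2 + 1/C) = 92.38 - j53.18 Ω.
Step 4 — Series with R1: Z_total = R1 + (R2 || C) = 3062 - j53.18 Ω = 3063∠-1.0° Ω.
Step 5 — Source phasor: V = 120∠-39.1° V = 93.13 - j75.68 V.
Step 6 — Ohm's law: I = V / Z_total = (93.13 - j75.68) / (3062 - j53.18) = 0.03083 - j0.02418 A.
Step 7 — Convert to polar: |I| = 0.03918 A, ∠I = -38.1°.

I = 0.03918∠-38.1° A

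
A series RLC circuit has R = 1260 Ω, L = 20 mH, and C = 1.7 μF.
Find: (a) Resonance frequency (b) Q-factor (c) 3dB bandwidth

Step 1 — Resonance: ω₀ = 1/√(LC) = 1/√(0.02·1.7e-06) = 5423 rad/s.
Step 2 — f₀ = ω₀/(2π) = 863.1 Hz.
Step 3 — Series Q: Q = ω₀L/R = 5423·0.02/1260 = 0.08608.
Step 4 — Bandwidth: Δω = ω₀/Q = 6.3e+04 rad/s; BW = Δω/(2π) = 1.003e+04 Hz.

(a) f₀ = 863.1 Hz  (b) Q = 0.08608  (c) BW = 1.003e+04 Hz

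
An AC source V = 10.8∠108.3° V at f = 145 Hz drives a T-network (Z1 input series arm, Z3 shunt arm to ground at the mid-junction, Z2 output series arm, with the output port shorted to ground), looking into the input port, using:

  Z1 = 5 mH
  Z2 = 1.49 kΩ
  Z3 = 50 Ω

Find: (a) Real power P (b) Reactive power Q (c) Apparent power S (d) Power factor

Step 1 — Angular frequency: ω = 2π·f = 2π·145 = 911.1 rad/s.
Step 2 — Component impedances:
  Z1: Z = jωL = j·911.1·0.005 = 0 + j4.555 Ω
  Z2: Z = R = 1490 Ω
  Z3: Z = R = 50 Ω
Step 3 — With the output port shorted to ground, the output series arm Z2 runs from the junction to ground; the shunt arm Z3 also runs from the junction to ground. They appear in parallel: Z3 || Z2 = 48.38 Ω.
Step 4 — Series with input arm Z1: Z_in = Z1 + (Z3 || Z2) = 48.38 + j4.555 Ω = 48.59∠5.4° Ω.
Step 5 — Source phasor: V = 10.8∠108.3° V = -3.391 + j10.25 V.
Step 6 — Current: I = V / Z = -0.0497 + j0.2166 A = 0.2223∠102.9° A.
Step 7 — Complex power: S = V·I* = 2.39 + j0.225 VA.
Step 8 — Real power: P = Re(S) = 2.39 W.
Step 9 — Reactive power: Q = Im(S) = 0.225 VAR.
Step 10 — Apparent power: |S| = 2.4 VA.
Step 11 — Power factor: PF = P/|S| = 0.9956 (lagging).

(a) P = 2.39 W  (b) Q = 0.225 VAR  (c) S = 2.4 VA  (d) PF = 0.9956 (lagging)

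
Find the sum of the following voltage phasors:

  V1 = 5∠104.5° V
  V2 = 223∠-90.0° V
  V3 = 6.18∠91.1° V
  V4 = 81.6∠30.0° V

Step 1 — Convert each phasor to rectangular form:
  V1 = 5·(cos(104.5°) + j·sin(104.5°)) = -1.252 + j4.841 V
  V2 = 223·(cos(-90.0°) + j·sin(-90.0°)) = 0 - j223 V
  V3 = 6.18·(cos(91.1°) + j·sin(91.1°)) = -0.1186 + j6.179 V
  V4 = 81.6·(cos(30.0°) + j·sin(30.0°)) = 70.67 + j40.8 V
Step 2 — Sum components: V_total = 69.3 - j171.2 V.
Step 3 — Convert to polar: |V_total| = 184.7 V, ∠V_total = -68.0°.

V_total = 184.7∠-68.0° V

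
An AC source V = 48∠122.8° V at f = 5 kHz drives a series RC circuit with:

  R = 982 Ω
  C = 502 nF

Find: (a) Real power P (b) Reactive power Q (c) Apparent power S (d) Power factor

Step 1 — Angular frequency: ω = 2π·f = 2π·5000 = 3.142e+04 rad/s.
Step 2 — Component impedances:
  R: Z = R = 982 Ω
  C: Z = 1/(jωC) = -j/(ω·C) = 0 - j63.41 Ω
Step 3 — Series combination: Z_total = R + C = 982 - j63.41 Ω = 984∠-3.7° Ω.
Step 4 — Source phasor: V = 48∠122.8° V = -26 + j40.35 V.
Step 5 — Current: I = V / Z = -0.02901 + j0.03921 A = 0.04878∠126.5° A.
Step 6 — Complex power: S = V·I* = 2.336 - j0.1509 VA.
Step 7 — Real power: P = Re(S) = 2.336 W.
Step 8 — Reactive power: Q = Im(S) = -0.1509 VAR.
Step 9 — Apparent power: |S| = 2.341 VA.
Step 10 — Power factor: PF = P/|S| = 0.9979 (leading).

(a) P = 2.336 W  (b) Q = -0.1509 VAR  (c) S = 2.341 VA  (d) PF = 0.9979 (leading)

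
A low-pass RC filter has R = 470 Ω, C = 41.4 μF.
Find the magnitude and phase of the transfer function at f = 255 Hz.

Step 1 — Angular frequency: ω = 2π·255 = 1602 rad/s.
Step 2 — Transfer function: H(jω) = 1/(1 + jωRC).
Step 3 — Denominator: 1 + jωRC = 1 + j·1602·470·4.14e-05 = 1 + j31.18.
Step 4 — H = 0.001028 - j0.03204.
Step 5 — Magnitude: |H| = 0.03206 (-29.9 dB); phase: φ = -88.2°.

|H| = 0.03206 (-29.9 dB), φ = -88.2°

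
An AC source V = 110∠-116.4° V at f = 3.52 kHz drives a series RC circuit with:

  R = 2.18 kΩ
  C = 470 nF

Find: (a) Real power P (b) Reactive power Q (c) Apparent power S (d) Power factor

Step 1 — Angular frequency: ω = 2π·f = 2π·3520 = 2.212e+04 rad/s.
Step 2 — Component impedances:
  R: Z = R = 2180 Ω
  C: Z = 1/(jωC) = -j/(ω·C) = 0 - j96.2 Ω
Step 3 — Series combination: Z_total = R + C = 2180 - j96.2 Ω = 2182∠-2.5° Ω.
Step 4 — Source phasor: V = 110∠-116.4° V = -48.91 - j98.53 V.
Step 5 — Current: I = V / Z = -0.0204 - j0.0461 A = 0.05041∠-113.9° A.
Step 6 — Complex power: S = V·I* = 5.54 - j0.2445 VA.
Step 7 — Real power: P = Re(S) = 5.54 W.
Step 8 — Reactive power: Q = Im(S) = -0.2445 VAR.
Step 9 — Apparent power: |S| = 5.545 VA.
Step 10 — Power factor: PF = P/|S| = 0.999 (leading).

(a) P = 5.54 W  (b) Q = -0.2445 VAR  (c) S = 5.545 VA  (d) PF = 0.999 (leading)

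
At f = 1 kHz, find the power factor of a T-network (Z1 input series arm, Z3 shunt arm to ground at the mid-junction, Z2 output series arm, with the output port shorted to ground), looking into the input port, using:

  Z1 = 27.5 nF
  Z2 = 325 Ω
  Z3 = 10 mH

Step 1 — Angular frequency: ω = 2π·f = 2π·1000 = 6283 rad/s.
Step 2 — Component impedances:
  Z1: Z = 1/(jωC) = -j/(ω·C) = 0 - j5787 Ω
  Z2: Z = R = 325 Ω
  Z3: Z = jωL = j·6283·0.01 = 0 + j62.83 Ω
Step 3 — With the output port shorted to ground, the output series arm Z2 runs from the junction to ground; the shunt arm Z3 also runs from the junction to ground. They appear in parallel: Z3 || Z2 = 11.71 + j60.57 Ω.
Step 4 — Series with input arm Z1: Z_in = Z1 + (Z3 || Z2) = 11.71 - j5727 Ω = 5727∠-89.9° Ω.
Step 5 — Power factor: PF = cos(φ) = Re(Z)/|Z| = 11.71/5727 = 0.002045.
Step 6 — Type: Im(Z) = -5727 ⇒ leading (phase φ = -89.9°).

PF = 0.002045 (leading, φ = -89.9°)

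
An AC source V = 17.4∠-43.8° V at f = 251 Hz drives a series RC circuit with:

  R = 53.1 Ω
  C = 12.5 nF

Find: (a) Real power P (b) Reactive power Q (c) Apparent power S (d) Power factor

Step 1 — Angular frequency: ω = 2π·f = 2π·251 = 1577 rad/s.
Step 2 — Component impedances:
  R: Z = R = 53.1 Ω
  C: Z = 1/(jωC) = -j/(ω·C) = 0 - j5.073e+04 Ω
Step 3 — Series combination: Z_total = R + C = 53.1 - j5.073e+04 Ω = 5.073e+04∠-89.9° Ω.
Step 4 — Source phasor: V = 17.4∠-43.8° V = 12.56 - j12.04 V.
Step 5 — Current: I = V / Z = 0.0002377 + j0.0002473 A = 0.000343∠46.1° A.
Step 6 — Complex power: S = V·I* = 6.248e-06 - j0.005968 VA.
Step 7 — Real power: P = Re(S) = 6.248e-06 W.
Step 8 — Reactive power: Q = Im(S) = -0.005968 VAR.
Step 9 — Apparent power: |S| = 0.005968 VA.
Step 10 — Power factor: PF = P/|S| = 0.001047 (leading).

(a) P = 6.248e-06 W  (b) Q = -0.005968 VAR  (c) S = 0.005968 VA  (d) PF = 0.001047 (leading)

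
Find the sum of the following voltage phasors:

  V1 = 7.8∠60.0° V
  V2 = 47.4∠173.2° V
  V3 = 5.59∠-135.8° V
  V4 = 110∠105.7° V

Step 1 — Convert each phasor to rectangular form:
  V1 = 7.8·(cos(60.0°) + j·sin(60.0°)) = 3.9 + j6.755 V
  V2 = 47.4·(cos(173.2°) + j·sin(173.2°)) = -47.07 + j5.612 V
  V3 = 5.59·(cos(-135.8°) + j·sin(-135.8°)) = -4.008 - j3.897 V
  V4 = 110·(cos(105.7°) + j·sin(105.7°)) = -29.77 + j105.9 V
Step 2 — Sum components: V_total = -76.94 + j114.4 V.
Step 3 — Convert to polar: |V_total| = 137.8 V, ∠V_total = 123.9°.

V_total = 137.8∠123.9° V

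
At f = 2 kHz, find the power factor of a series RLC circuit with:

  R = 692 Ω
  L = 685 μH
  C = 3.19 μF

Step 1 — Angular frequency: ω = 2π·f = 2π·2000 = 1.257e+04 rad/s.
Step 2 — Component impedances:
  R: Z = R = 692 Ω
  L: Z = jωL = j·1.257e+04·0.000685 = 0 + j8.608 Ω
  C: Z = 1/(jωC) = -j/(ω·C) = 0 - j24.95 Ω
Step 3 — Series combination: Z_total = R + L + C = 692 - j16.34 Ω = 692.2∠-1.4° Ω.
Step 4 — Power factor: PF = cos(φ) = Re(Z)/|Z| = 692/692.2 = 0.9997.
Step 5 — Type: Im(Z) = -16.34 ⇒ leading (phase φ = -1.4°).

PF = 0.9997 (leading, φ = -1.4°)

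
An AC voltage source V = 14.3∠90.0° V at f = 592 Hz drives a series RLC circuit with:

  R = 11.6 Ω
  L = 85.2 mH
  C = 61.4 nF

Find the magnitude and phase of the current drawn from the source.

Step 1 — Angular frequency: ω = 2π·f = 2π·592 = 3720 rad/s.
Step 2 — Component impedances:
  R: Z = R = 11.6 Ω
  L: Z = jωL = j·3720·0.0852 = 0 + j316.9 Ω
  C: Z = 1/(jωC) = -j/(ω·C) = 0 - j4379 Ω
Step 3 — Series combination: Z_total = R + L + C = 11.6 - j4062 Ω = 4062∠-89.8° Ω.
Step 4 — Source phasor: V = 14.3∠90.0° V = 0 + j14.3 V.
Step 5 — Ohm's law: I = V / Z_total = (0 + j14.3) / (11.6 - j4062) = -0.003521 + j1.006e-05 A.
Step 6 — Convert to polar: |I| = 0.003521 A, ∠I = 179.8°.

I = 0.003521∠179.8° A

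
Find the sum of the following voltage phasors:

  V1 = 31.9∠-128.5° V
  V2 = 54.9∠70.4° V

Step 1 — Convert each phasor to rectangular form:
  V1 = 31.9·(cos(-128.5°) + j·sin(-128.5°)) = -19.86 - j24.97 V
  V2 = 54.9·(cos(70.4°) + j·sin(70.4°)) = 18.42 + j51.72 V
Step 2 — Sum components: V_total = -1.442 + j26.75 V.
Step 3 — Convert to polar: |V_total| = 26.79 V, ∠V_total = 93.1°.

V_total = 26.79∠93.1° V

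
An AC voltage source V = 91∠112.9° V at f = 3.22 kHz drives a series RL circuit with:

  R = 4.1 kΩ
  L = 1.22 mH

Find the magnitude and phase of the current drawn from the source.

Step 1 — Angular frequency: ω = 2π·f = 2π·3220 = 2.023e+04 rad/s.
Step 2 — Component impedances:
  R: Z = R = 4100 Ω
  L: Z = jωL = j·2.023e+04·0.00122 = 0 + j24.68 Ω
Step 3 — Series combination: Z_total = R + L = 4100 + j24.68 Ω = 4100∠0.3° Ω.
Step 4 — Source phasor: V = 91∠112.9° V = -35.41 + j83.83 V.
Step 5 — Ohm's law: I = V / Z_total = (-35.41 + j83.83) / (4100 + j24.68) = -0.008513 + j0.0205 A.
Step 6 — Convert to polar: |I| = 0.02219 A, ∠I = 112.6°.

I = 0.02219∠112.6° A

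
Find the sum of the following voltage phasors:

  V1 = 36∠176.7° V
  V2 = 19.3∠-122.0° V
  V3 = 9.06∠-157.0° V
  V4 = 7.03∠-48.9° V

Step 1 — Convert each phasor to rectangular form:
  V1 = 36·(cos(176.7°) + j·sin(176.7°)) = -35.94 + j2.072 V
  V2 = 19.3·(cos(-122.0°) + j·sin(-122.0°)) = -10.23 - j16.37 V
  V3 = 9.06·(cos(-157.0°) + j·sin(-157.0°)) = -8.34 - j3.54 V
  V4 = 7.03·(cos(-48.9°) + j·sin(-48.9°)) = 4.621 - j5.298 V
Step 2 — Sum components: V_total = -49.89 - j23.13 V.
Step 3 — Convert to polar: |V_total| = 54.99 V, ∠V_total = -155.1°.

V_total = 54.99∠-155.1° V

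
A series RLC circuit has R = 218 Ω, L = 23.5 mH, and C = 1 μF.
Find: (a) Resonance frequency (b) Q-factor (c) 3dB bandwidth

Step 1 — Resonance: ω₀ = 1/√(LC) = 1/√(0.0235·1e-06) = 6523 rad/s.
Step 2 — f₀ = ω₀/(2π) = 1038 Hz.
Step 3 — Series Q: Q = ω₀L/R = 6523·0.0235/218 = 0.7032.
Step 4 — Bandwidth: Δω = ω₀/Q = 9277 rad/s; BW = Δω/(2π) = 1476 Hz.

(a) f₀ = 1038 Hz  (b) Q = 0.7032  (c) BW = 1476 Hz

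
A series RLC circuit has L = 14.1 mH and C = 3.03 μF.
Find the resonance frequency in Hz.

Step 1 — Resonance condition Im(Z)=0 gives ω₀ = 1/√(LC).
Step 2 — ω₀ = 1/√(0.0141·3.03e-06) = 4838 rad/s.
Step 3 — f₀ = ω₀/(2π) = 770 Hz.

f₀ = 770 Hz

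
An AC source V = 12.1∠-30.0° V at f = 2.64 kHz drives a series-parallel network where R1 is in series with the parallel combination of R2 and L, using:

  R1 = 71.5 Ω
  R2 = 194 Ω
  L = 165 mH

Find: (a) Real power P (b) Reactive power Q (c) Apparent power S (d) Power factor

Step 1 — Angular frequency: ω = 2π·f = 2π·2640 = 1.659e+04 rad/s.
Step 2 — Component impedances:
  R1: Z = R = 71.5 Ω
  R2: Z = R = 194 Ω
  L: Z = jωL = j·1.659e+04·0.165 = 0 + j2737 Ω
Step 3 — Parallel branch: R2 || L = 1/(1/R2 + 1/L) = 193 + j13.68 Ω.
Step 4 — Series with R1: Z_total = R1 + (R2 || L) = 264.5 + j13.68 Ω = 264.9∠3.0° Ω.
Step 5 — Source phasor: V = 12.1∠-30.0° V = 10.48 - j6.05 V.
Step 6 — Current: I = V / Z = 0.03833 - j0.02485 A = 0.04568∠-33.0° A.
Step 7 — Complex power: S = V·I* = 0.552 + j0.02855 VA.
Step 8 — Real power: P = Re(S) = 0.552 W.
Step 9 — Reactive power: Q = Im(S) = 0.02855 VAR.
Step 10 — Apparent power: |S| = 0.5527 VA.
Step 11 — Power factor: PF = P/|S| = 0.9987 (lagging).

(a) P = 0.552 W  (b) Q = 0.02855 VAR  (c) S = 0.5527 VA  (d) PF = 0.9987 (lagging)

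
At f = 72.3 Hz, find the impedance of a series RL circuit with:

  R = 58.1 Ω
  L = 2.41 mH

Step 1 — Angular frequency: ω = 2π·f = 2π·72.3 = 454.3 rad/s.
Step 2 — Component impedances:
  R: Z = R = 58.1 Ω
  L: Z = jωL = j·454.3·0.00241 = 0 + j1.095 Ω
Step 3 — Series combination: Z_total = R + L = 58.1 + j1.095 Ω = 58.11∠1.1° Ω.

Z = 58.1 + j1.095 Ω = 58.11∠1.1° Ω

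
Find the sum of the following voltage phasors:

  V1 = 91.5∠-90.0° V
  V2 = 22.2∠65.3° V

Step 1 — Convert each phasor to rectangular form:
  V1 = 91.5·(cos(-90.0°) + j·sin(-90.0°)) = 0 - j91.5 V
  V2 = 22.2·(cos(65.3°) + j·sin(65.3°)) = 9.277 + j20.17 V
Step 2 — Sum components: V_total = 9.277 - j71.33 V.
Step 3 — Convert to polar: |V_total| = 71.93 V, ∠V_total = -82.6°.

V_total = 71.93∠-82.6° V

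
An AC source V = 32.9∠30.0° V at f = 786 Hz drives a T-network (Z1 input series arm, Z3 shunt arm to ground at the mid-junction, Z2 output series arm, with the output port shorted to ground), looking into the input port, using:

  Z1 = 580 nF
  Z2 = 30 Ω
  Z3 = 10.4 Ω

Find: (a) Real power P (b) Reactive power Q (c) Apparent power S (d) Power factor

Step 1 — Angular frequency: ω = 2π·f = 2π·786 = 4939 rad/s.
Step 2 — Component impedances:
  Z1: Z = 1/(jωC) = -j/(ω·C) = 0 - j349.1 Ω
  Z2: Z = R = 30 Ω
  Z3: Z = R = 10.4 Ω
Step 3 — With the output port shorted to ground, the output series arm Z2 runs from the junction to ground; the shunt arm Z3 also runs from the junction to ground. They appear in parallel: Z3 || Z2 = 7.723 Ω.
Step 4 — Series with input arm Z1: Z_in = Z1 + (Z3 || Z2) = 7.723 - j349.1 Ω = 349.2∠-88.7° Ω.
Step 5 — Source phasor: V = 32.9∠30.0° V = 28.49 + j16.45 V.
Step 6 — Current: I = V / Z = -0.04529 + j0.08261 A = 0.09422∠118.7° A.
Step 7 — Complex power: S = V·I* = 0.06855 - j3.099 VA.
Step 8 — Real power: P = Re(S) = 0.06855 W.
Step 9 — Reactive power: Q = Im(S) = -3.099 VAR.
Step 10 — Apparent power: |S| = 3.1 VA.
Step 11 — Power factor: PF = P/|S| = 0.02212 (leading).

(a) P = 0.06855 W  (b) Q = -3.099 VAR  (c) S = 3.1 VA  (d) PF = 0.02212 (leading)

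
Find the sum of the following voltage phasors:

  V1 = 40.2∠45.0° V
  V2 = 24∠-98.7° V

Step 1 — Convert each phasor to rectangular form:
  V1 = 40.2·(cos(45.0°) + j·sin(45.0°)) = 28.43 + j28.43 V
  V2 = 24·(cos(-98.7°) + j·sin(-98.7°)) = -3.63 - j23.72 V
Step 2 — Sum components: V_total = 24.8 + j4.702 V.
Step 3 — Convert to polar: |V_total| = 25.24 V, ∠V_total = 10.7°.

V_total = 25.24∠10.7° V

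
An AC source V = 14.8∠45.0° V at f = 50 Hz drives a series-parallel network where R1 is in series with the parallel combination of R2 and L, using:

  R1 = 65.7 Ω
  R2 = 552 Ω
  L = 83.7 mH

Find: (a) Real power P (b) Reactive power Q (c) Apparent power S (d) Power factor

Step 1 — Angular frequency: ω = 2π·f = 2π·50 = 314.2 rad/s.
Step 2 — Component impedances:
  R1: Z = R = 65.7 Ω
  R2: Z = R = 552 Ω
  L: Z = jωL = j·314.2·0.0837 = 0 + j26.3 Ω
Step 3 — Parallel branch: R2 || L = 1/(1/R2 + 1/L) = 1.25 + j26.24 Ω.
Step 4 — Series with R1: Z_total = R1 + (R2 || L) = 66.95 + j26.24 Ω = 71.91∠21.4° Ω.
Step 5 — Source phasor: V = 14.8∠45.0° V = 10.47 + j10.47 V.
Step 6 — Current: I = V / Z = 0.1886 + j0.0824 A = 0.2058∠23.6° A.
Step 7 — Complex power: S = V·I* = 2.836 + j1.111 VA.
Step 8 — Real power: P = Re(S) = 2.836 W.
Step 9 — Reactive power: Q = Im(S) = 1.111 VAR.
Step 10 — Apparent power: |S| = 3.046 VA.
Step 11 — Power factor: PF = P/|S| = 0.9311 (lagging).

(a) P = 2.836 W  (b) Q = 1.111 VAR  (c) S = 3.046 VA  (d) PF = 0.9311 (lagging)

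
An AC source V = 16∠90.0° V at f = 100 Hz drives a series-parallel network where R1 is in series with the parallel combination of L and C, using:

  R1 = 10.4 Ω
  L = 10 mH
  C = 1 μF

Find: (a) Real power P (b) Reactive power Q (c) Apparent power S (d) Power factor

Step 1 — Angular frequency: ω = 2π·f = 2π·100 = 628.3 rad/s.
Step 2 — Component impedances:
  R1: Z = R = 10.4 Ω
  L: Z = jωL = j·628.3·0.01 = 0 + j6.283 Ω
  C: Z = 1/(jωC) = -j/(ω·C) = 0 - j1592 Ω
Step 3 — Parallel branch: L || C = 1/(1/L + 1/C) = 0 + j6.308 Ω.
Step 4 — Series with R1: Z_total = R1 + (L || C) = 10.4 + j6.308 Ω = 12.16∠31.2° Ω.
Step 5 — Source phasor: V = 16∠90.0° V = 0 + j16 V.
Step 6 — Current: I = V / Z = 0.6822 + j1.125 A = 1.315∠58.8° A.
Step 7 — Complex power: S = V·I* = 18 + j10.91 VA.
Step 8 — Real power: P = Re(S) = 18 W.
Step 9 — Reactive power: Q = Im(S) = 10.91 VAR.
Step 10 — Apparent power: |S| = 21.05 VA.
Step 11 — Power factor: PF = P/|S| = 0.855 (lagging).

(a) P = 18 W  (b) Q = 10.91 VAR  (c) S = 21.05 VA  (d) PF = 0.855 (lagging)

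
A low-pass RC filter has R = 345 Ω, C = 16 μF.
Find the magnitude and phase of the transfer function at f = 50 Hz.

Step 1 — Angular frequency: ω = 2π·50 = 314.2 rad/s.
Step 2 — Transfer function: H(jω) = 1/(1 + jωRC).
Step 3 — Denominator: 1 + jωRC = 1 + j·314.2·345·1.6e-05 = 1 + j1.734.
Step 4 — H = 0.2495 - j0.4327.
Step 5 — Magnitude: |H| = 0.4995 (-6.0 dB); phase: φ = -60.0°.

|H| = 0.4995 (-6.0 dB), φ = -60.0°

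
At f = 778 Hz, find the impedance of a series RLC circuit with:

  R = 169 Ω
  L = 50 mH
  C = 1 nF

Step 1 — Angular frequency: ω = 2π·f = 2π·778 = 4888 rad/s.
Step 2 — Component impedances:
  R: Z = R = 169 Ω
  L: Z = jωL = j·4888·0.05 = 0 + j244.4 Ω
  C: Z = 1/(jωC) = -j/(ω·C) = 0 - j2.046e+05 Ω
Step 3 — Series combination: Z_total = R + L + C = 169 - j2.043e+05 Ω = 2.043e+05∠-90.0° Ω.

Z = 169 - j2.043e+05 Ω = 2.043e+05∠-90.0° Ω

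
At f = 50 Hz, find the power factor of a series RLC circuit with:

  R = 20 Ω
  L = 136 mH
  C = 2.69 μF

Step 1 — Angular frequency: ω = 2π·f = 2π·50 = 314.2 rad/s.
Step 2 — Component impedances:
  R: Z = R = 20 Ω
  L: Z = jωL = j·314.2·0.136 = 0 + j42.73 Ω
  C: Z = 1/(jωC) = -j/(ω·C) = 0 - j1183 Ω
Step 3 — Series combination: Z_total = R + L + C = 20 - j1141 Ω = 1141∠-89.0° Ω.
Step 4 — Power factor: PF = cos(φ) = Re(Z)/|Z| = 20/1141 = 0.01753.
Step 5 — Type: Im(Z) = -1141 ⇒ leading (phase φ = -89.0°).

PF = 0.01753 (leading, φ = -89.0°)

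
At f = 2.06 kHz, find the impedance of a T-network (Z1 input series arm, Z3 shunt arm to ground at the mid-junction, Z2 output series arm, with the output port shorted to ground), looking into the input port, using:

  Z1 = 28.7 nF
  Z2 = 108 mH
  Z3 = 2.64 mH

Step 1 — Angular frequency: ω = 2π·f = 2π·2060 = 1.294e+04 rad/s.
Step 2 — Component impedances:
  Z1: Z = 1/(jωC) = -j/(ω·C) = 0 - j2692 Ω
  Z2: Z = jωL = j·1.294e+04·0.108 = 0 + j1398 Ω
  Z3: Z = jωL = j·1.294e+04·0.00264 = 0 + j34.17 Ω
Step 3 — With the output port shorted to ground, the output series arm Z2 runs from the junction to ground; the shunt arm Z3 also runs from the junction to ground. They appear in parallel: Z3 || Z2 = 0 + j33.36 Ω.
Step 4 — Series with input arm Z1: Z_in = Z1 + (Z3 || Z2) = 0 - j2659 Ω = 2659∠-90.0° Ω.

Z = 0 - j2659 Ω = 2659∠-90.0° Ω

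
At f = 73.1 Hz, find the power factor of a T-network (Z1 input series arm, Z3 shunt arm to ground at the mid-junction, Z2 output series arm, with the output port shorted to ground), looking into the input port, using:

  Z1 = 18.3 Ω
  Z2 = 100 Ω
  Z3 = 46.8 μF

Step 1 — Angular frequency: ω = 2π·f = 2π·73.1 = 459.3 rad/s.
Step 2 — Component impedances:
  Z1: Z = R = 18.3 Ω
  Z2: Z = R = 100 Ω
  Z3: Z = 1/(jωC) = -j/(ω·C) = 0 - j46.52 Ω
Step 3 — With the output port shorted to ground, the output series arm Z2 runs from the junction to ground; the shunt arm Z3 also runs from the junction to ground. They appear in parallel: Z3 || Z2 = 17.79 - j38.24 Ω.
Step 4 — Series with input arm Z1: Z_in = Z1 + (Z3 || Z2) = 36.09 - j38.24 Ω = 52.59∠-46.7° Ω.
Step 5 — Power factor: PF = cos(φ) = Re(Z)/|Z| = 36.09/52.59 = 0.6863.
Step 6 — Type: Im(Z) = -38.24 ⇒ leading (phase φ = -46.7°).

PF = 0.6863 (leading, φ = -46.7°)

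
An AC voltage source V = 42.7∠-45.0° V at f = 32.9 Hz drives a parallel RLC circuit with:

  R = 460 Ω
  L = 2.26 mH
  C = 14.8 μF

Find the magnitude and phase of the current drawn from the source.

Step 1 — Angular frequency: ω = 2π·f = 2π·32.9 = 206.7 rad/s.
Step 2 — Component impedances:
  R: Z = R = 460 Ω
  L: Z = jωL = j·206.7·0.00226 = 0 + j0.4672 Ω
  C: Z = 1/(jωC) = -j/(ω·C) = 0 - j326.9 Ω
Step 3 — Parallel combination: 1/Z_total = 1/R + 1/L + 1/C; Z_total = 0.0004758 + j0.4678 Ω = 0.4678∠89.9° Ω.
Step 4 — Source phasor: V = 42.7∠-45.0° V = 30.19 - j30.19 V.
Step 5 — Ohm's law: I = V / Z_total = (30.19 - j30.19) / (0.0004758 + j0.4678) = -64.47 - j64.6 A.
Step 6 — Convert to polar: |I| = 91.27 A, ∠I = -134.9°.

I = 91.27∠-134.9° A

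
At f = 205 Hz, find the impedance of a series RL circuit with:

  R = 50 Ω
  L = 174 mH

Step 1 — Angular frequency: ω = 2π·f = 2π·205 = 1288 rad/s.
Step 2 — Component impedances:
  R: Z = R = 50 Ω
  L: Z = jωL = j·1288·0.174 = 0 + j224.1 Ω
Step 3 — Series combination: Z_total = R + L = 50 + j224.1 Ω = 229.6∠77.4° Ω.

Z = 50 + j224.1 Ω = 229.6∠77.4° Ω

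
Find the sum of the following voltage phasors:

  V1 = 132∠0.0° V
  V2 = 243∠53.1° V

Step 1 — Convert each phasor to rectangular form:
  V1 = 132·(cos(0.0°) + j·sin(0.0°)) = 132 V
  V2 = 243·(cos(53.1°) + j·sin(53.1°)) = 145.9 + j194.3 V
Step 2 — Sum components: V_total = 277.9 + j194.3 V.
Step 3 — Convert to polar: |V_total| = 339.1 V, ∠V_total = 35.0°.

V_total = 339.1∠35.0° V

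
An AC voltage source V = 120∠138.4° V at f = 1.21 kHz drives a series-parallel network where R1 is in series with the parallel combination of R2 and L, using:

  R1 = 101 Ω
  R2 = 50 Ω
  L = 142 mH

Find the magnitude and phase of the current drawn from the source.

Step 1 — Angular frequency: ω = 2π·f = 2π·1210 = 7603 rad/s.
Step 2 — Component impedances:
  R1: Z = R = 101 Ω
  R2: Z = R = 50 Ω
  L: Z = jωL = j·7603·0.142 = 0 + j1080 Ω
Step 3 — Parallel branch: R2 || L = 1/(1/R2 + 1/L) = 49.89 + j2.311 Ω.
Step 4 — Series with R1: Z_total = R1 + (R2 || L) = 150.9 + j2.311 Ω = 150.9∠0.9° Ω.
Step 5 — Source phasor: V = 120∠138.4° V = -89.74 + j79.67 V.
Step 6 — Ohm's law: I = V / Z_total = (-89.74 + j79.67) / (150.9 + j2.311) = -0.5865 + j0.537 A.
Step 7 — Convert to polar: |I| = 0.7952 A, ∠I = 137.5°.

I = 0.7952∠137.5° A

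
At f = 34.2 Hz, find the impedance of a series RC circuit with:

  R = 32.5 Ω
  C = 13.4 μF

Step 1 — Angular frequency: ω = 2π·f = 2π·34.2 = 214.9 rad/s.
Step 2 — Component impedances:
  R: Z = R = 32.5 Ω
  C: Z = 1/(jωC) = -j/(ω·C) = 0 - j347.3 Ω
Step 3 — Series combination: Z_total = R + C = 32.5 - j347.3 Ω = 348.8∠-84.7° Ω.

Z = 32.5 - j347.3 Ω = 348.8∠-84.7° Ω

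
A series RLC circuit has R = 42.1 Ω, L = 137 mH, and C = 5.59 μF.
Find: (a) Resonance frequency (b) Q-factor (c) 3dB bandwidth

Step 1 — Resonance: ω₀ = 1/√(LC) = 1/√(0.137·5.59e-06) = 1143 rad/s.
Step 2 — f₀ = ω₀/(2π) = 181.9 Hz.
Step 3 — Series Q: Q = ω₀L/R = 1143·0.137/42.1 = 3.719.
Step 4 — Bandwidth: Δω = ω₀/Q = 307.3 rad/s; BW = Δω/(2π) = 48.91 Hz.

(a) f₀ = 181.9 Hz  (b) Q = 3.719  (c) BW = 48.91 Hz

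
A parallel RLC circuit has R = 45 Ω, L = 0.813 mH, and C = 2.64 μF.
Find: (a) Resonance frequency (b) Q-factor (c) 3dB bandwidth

Step 1 — Resonance: ω₀ = 1/√(LC) = 1/√(0.000813·2.64e-06) = 2.159e+04 rad/s.
Step 2 — f₀ = ω₀/(2π) = 3435 Hz.
Step 3 — Parallel Q: Q = R/(ω₀L) = 45/(2.159e+04·0.000813) = 2.564.
Step 4 — Bandwidth: Δω = ω₀/Q = 8418 rad/s; BW = Δω/(2π) = 1340 Hz.

(a) f₀ = 3435 Hz  (b) Q = 2.564  (c) BW = 1340 Hz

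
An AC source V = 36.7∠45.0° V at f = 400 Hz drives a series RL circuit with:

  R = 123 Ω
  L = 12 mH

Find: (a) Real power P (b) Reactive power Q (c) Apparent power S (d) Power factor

Step 1 — Angular frequency: ω = 2π·f = 2π·400 = 2513 rad/s.
Step 2 — Component impedances:
  R: Z = R = 123 Ω
  L: Z = jωL = j·2513·0.012 = 0 + j30.16 Ω
Step 3 — Series combination: Z_total = R + L = 123 + j30.16 Ω = 126.6∠13.8° Ω.
Step 4 — Source phasor: V = 36.7∠45.0° V = 25.95 + j25.95 V.
Step 5 — Current: I = V / Z = 0.2478 + j0.1502 A = 0.2898∠31.2° A.
Step 6 — Complex power: S = V·I* = 10.33 + j2.533 VA.
Step 7 — Real power: P = Re(S) = 10.33 W.
Step 8 — Reactive power: Q = Im(S) = 2.533 VAR.
Step 9 — Apparent power: |S| = 10.64 VA.
Step 10 — Power factor: PF = P/|S| = 0.9712 (lagging).

(a) P = 10.33 W  (b) Q = 2.533 VAR  (c) S = 10.64 VA  (d) PF = 0.9712 (lagging)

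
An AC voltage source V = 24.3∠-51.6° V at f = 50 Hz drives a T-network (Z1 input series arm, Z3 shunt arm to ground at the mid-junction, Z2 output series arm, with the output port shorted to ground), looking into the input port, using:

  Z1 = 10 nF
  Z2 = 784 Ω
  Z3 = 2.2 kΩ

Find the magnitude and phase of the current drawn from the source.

Step 1 — Angular frequency: ω = 2π·f = 2π·50 = 314.2 rad/s.
Step 2 — Component impedances:
  Z1: Z = 1/(jωC) = -j/(ω·C) = 0 - j3.183e+05 Ω
  Z2: Z = R = 784 Ω
  Z3: Z = R = 2200 Ω
Step 3 — With the output port shorted to ground, the output series arm Z2 runs from the junction to ground; the shunt arm Z3 also runs from the junction to ground. They appear in parallel: Z3 || Z2 = 578 Ω.
Step 4 — Series with input arm Z1: Z_in = Z1 + (Z3 || Z2) = 578 - j3.183e+05 Ω = 3.183e+05∠-89.9° Ω.
Step 5 — Source phasor: V = 24.3∠-51.6° V = 15.09 - j19.04 V.
Step 6 — Ohm's law: I = V / Z_total = (15.09 - j19.04) / (578 - j3.183e+05) = 5.991e-05 + j4.731e-05 A.
Step 7 — Convert to polar: |I| = 7.634e-05 A, ∠I = 38.3°.

I = 7.634e-05∠38.3° A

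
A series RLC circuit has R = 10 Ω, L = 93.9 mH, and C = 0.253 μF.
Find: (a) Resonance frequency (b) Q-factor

Step 1 — Resonance condition Im(Z)=0 gives ω₀ = 1/√(LC).
Step 2 — ω₀ = 1/√(0.0939·2.53e-07) = 6488 rad/s.
Step 3 — f₀ = ω₀/(2π) = 1033 Hz.
Step 4 — Series Q: Q = ω₀L/R = 6488·0.0939/10 = 60.92.

(a) f₀ = 1033 Hz  (b) Q = 60.92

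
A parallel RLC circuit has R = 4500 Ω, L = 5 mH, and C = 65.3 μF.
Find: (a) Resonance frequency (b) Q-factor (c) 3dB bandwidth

Step 1 — Resonance: ω₀ = 1/√(LC) = 1/√(0.005·6.53e-05) = 1750 rad/s.
Step 2 — f₀ = ω₀/(2π) = 278.5 Hz.
Step 3 — Parallel Q: Q = R/(ω₀L) = 4500/(1750·0.005) = 514.3.
Step 4 — Bandwidth: Δω = ω₀/Q = 3.403 rad/s; BW = Δω/(2π) = 0.5416 Hz.

(a) f₀ = 278.5 Hz  (b) Q = 514.3  (c) BW = 0.5416 Hz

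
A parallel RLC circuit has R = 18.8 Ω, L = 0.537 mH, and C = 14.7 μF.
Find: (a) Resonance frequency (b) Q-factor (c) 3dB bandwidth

Step 1 — Resonance: ω₀ = 1/√(LC) = 1/√(0.000537·1.47e-05) = 1.126e+04 rad/s.
Step 2 — f₀ = ω₀/(2π) = 1791 Hz.
Step 3 — Parallel Q: Q = R/(ω₀L) = 18.8/(1.126e+04·0.000537) = 3.11.
Step 4 — Bandwidth: Δω = ω₀/Q = 3618 rad/s; BW = Δω/(2π) = 575.9 Hz.

(a) f₀ = 1791 Hz  (b) Q = 3.11  (c) BW = 575.9 Hz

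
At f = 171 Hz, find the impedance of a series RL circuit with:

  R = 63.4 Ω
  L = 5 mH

Step 1 — Angular frequency: ω = 2π·f = 2π·171 = 1074 rad/s.
Step 2 — Component impedances:
  R: Z = R = 63.4 Ω
  L: Z = jωL = j·1074·0.005 = 0 + j5.372 Ω
Step 3 — Series combination: Z_total = R + L = 63.4 + j5.372 Ω = 63.63∠4.8° Ω.

Z = 63.4 + j5.372 Ω = 63.63∠4.8° Ω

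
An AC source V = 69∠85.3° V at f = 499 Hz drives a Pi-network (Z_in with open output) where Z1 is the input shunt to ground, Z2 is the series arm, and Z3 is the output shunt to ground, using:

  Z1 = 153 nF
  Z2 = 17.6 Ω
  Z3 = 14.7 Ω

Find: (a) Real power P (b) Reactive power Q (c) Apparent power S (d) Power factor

Step 1 — Angular frequency: ω = 2π·f = 2π·499 = 3135 rad/s.
Step 2 — Component impedances:
  Z1: Z = 1/(jωC) = -j/(ω·C) = 0 - j2085 Ω
  Z2: Z = R = 17.6 Ω
  Z3: Z = R = 14.7 Ω
Step 3 — With open output, the series arm Z2 and the output shunt Z3 appear in series to ground: Z2 + Z3 = 32.3 Ω.
Step 4 — Parallel with input shunt Z1: Z_in = Z1 || (Z2 + Z3) = 32.29 - j0.5003 Ω = 32.3∠-0.9° Ω.
Step 5 — Source phasor: V = 69∠85.3° V = 5.654 + j68.77 V.
Step 6 — Current: I = V / Z = 0.1421 + j2.132 A = 2.136∠86.2° A.
Step 7 — Complex power: S = V·I* = 147.4 - j2.284 VA.
Step 8 — Real power: P = Re(S) = 147.4 W.
Step 9 — Reactive power: Q = Im(S) = -2.284 VAR.
Step 10 — Apparent power: |S| = 147.4 VA.
Step 11 — Power factor: PF = P/|S| = 0.9999 (leading).

(a) P = 147.4 W  (b) Q = -2.284 VAR  (c) S = 147.4 VA  (d) PF = 0.9999 (leading)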